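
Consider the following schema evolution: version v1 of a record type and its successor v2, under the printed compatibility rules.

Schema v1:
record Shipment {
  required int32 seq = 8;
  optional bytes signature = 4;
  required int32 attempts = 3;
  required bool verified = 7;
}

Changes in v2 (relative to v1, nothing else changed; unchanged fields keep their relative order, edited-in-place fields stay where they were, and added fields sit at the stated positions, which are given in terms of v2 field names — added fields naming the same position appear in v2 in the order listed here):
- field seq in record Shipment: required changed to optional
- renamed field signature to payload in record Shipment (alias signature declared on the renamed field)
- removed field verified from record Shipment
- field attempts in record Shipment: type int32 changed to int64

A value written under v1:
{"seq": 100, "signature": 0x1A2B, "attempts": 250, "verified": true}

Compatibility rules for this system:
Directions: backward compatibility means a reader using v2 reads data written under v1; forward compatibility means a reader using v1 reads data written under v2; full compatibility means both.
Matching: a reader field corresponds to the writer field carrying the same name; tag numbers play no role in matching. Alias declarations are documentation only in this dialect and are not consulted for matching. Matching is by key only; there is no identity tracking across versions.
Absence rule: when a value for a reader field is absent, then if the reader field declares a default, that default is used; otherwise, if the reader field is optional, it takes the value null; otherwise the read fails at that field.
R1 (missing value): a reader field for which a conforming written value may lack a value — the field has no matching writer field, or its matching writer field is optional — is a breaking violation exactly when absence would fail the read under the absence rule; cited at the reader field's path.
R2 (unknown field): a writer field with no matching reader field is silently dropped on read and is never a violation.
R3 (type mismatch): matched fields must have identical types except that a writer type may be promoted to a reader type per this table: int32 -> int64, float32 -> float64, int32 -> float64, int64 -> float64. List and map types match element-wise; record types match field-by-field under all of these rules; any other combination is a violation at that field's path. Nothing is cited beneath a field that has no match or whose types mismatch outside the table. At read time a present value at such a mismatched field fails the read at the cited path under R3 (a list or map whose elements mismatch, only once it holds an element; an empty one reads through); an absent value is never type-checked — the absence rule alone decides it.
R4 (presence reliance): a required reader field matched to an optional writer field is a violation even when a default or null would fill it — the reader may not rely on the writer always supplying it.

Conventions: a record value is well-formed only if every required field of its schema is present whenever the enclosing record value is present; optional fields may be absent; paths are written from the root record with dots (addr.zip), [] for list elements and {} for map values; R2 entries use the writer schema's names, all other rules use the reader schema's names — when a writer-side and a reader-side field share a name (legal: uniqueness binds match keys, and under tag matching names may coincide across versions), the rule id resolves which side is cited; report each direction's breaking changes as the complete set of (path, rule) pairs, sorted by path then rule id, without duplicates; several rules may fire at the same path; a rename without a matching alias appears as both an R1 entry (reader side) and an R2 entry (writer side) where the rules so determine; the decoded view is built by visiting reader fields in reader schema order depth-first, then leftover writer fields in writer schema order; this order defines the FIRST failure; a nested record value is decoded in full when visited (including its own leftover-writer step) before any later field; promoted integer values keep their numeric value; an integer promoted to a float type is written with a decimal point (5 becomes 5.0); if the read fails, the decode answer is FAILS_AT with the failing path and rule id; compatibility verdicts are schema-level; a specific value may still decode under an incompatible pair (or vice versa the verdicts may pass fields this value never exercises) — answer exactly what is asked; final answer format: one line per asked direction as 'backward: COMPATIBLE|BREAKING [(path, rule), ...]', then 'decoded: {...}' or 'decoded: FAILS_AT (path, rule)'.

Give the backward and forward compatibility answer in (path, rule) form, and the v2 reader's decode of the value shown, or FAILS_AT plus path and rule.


backward: COMPATIBLE []; forward: BREAKING [(attempts, R3), (seq, R1), (seq, R4), (verified, R1)]; decoded: {"seq": 100, "payload": null, "attempts": 250}

in Shipment below, arrows point writer -> reader
backward analysis of Shipment with v2 as reader and v1 as writer:
  writer required, int32 -> int32: reader seq maps from writer seq
  payload has no writer counterpart
  writer required, int32 -> int64: reader attempts maps from writer attempts
  leftover writer field: signature
  leftover writer field: verified
  => backward verdict for Shipment: COMPATIBLE, no violations
forward analysis of Shipment with v1 as reader and v2 as writer:
  writer optional, int32 -> int32: reader seq maps from writer seq
  signature has no writer counterpart
  writer required, int64 -> int32: reader attempts maps from writer attempts
  verified has no writer counterpart
  leftover writer field: payload
  breaking: (attempts, R3)
  breaking: (seq, R1)
  breaking: (seq, R4)
  breaking: (verified, R1)
  forward on Shipment therefore BREAKING (4)
decoding the Shipment value with the v2 reader:
  seq := 100
  payload := null (not supplied -> null)
  attempts := 250 (int32 -> int64)
  writer signature: unmatched, discarded
  writer verified: unmatched, discarded
  => decoded: {"seq": 100, "payload": null, "attempts": 250}


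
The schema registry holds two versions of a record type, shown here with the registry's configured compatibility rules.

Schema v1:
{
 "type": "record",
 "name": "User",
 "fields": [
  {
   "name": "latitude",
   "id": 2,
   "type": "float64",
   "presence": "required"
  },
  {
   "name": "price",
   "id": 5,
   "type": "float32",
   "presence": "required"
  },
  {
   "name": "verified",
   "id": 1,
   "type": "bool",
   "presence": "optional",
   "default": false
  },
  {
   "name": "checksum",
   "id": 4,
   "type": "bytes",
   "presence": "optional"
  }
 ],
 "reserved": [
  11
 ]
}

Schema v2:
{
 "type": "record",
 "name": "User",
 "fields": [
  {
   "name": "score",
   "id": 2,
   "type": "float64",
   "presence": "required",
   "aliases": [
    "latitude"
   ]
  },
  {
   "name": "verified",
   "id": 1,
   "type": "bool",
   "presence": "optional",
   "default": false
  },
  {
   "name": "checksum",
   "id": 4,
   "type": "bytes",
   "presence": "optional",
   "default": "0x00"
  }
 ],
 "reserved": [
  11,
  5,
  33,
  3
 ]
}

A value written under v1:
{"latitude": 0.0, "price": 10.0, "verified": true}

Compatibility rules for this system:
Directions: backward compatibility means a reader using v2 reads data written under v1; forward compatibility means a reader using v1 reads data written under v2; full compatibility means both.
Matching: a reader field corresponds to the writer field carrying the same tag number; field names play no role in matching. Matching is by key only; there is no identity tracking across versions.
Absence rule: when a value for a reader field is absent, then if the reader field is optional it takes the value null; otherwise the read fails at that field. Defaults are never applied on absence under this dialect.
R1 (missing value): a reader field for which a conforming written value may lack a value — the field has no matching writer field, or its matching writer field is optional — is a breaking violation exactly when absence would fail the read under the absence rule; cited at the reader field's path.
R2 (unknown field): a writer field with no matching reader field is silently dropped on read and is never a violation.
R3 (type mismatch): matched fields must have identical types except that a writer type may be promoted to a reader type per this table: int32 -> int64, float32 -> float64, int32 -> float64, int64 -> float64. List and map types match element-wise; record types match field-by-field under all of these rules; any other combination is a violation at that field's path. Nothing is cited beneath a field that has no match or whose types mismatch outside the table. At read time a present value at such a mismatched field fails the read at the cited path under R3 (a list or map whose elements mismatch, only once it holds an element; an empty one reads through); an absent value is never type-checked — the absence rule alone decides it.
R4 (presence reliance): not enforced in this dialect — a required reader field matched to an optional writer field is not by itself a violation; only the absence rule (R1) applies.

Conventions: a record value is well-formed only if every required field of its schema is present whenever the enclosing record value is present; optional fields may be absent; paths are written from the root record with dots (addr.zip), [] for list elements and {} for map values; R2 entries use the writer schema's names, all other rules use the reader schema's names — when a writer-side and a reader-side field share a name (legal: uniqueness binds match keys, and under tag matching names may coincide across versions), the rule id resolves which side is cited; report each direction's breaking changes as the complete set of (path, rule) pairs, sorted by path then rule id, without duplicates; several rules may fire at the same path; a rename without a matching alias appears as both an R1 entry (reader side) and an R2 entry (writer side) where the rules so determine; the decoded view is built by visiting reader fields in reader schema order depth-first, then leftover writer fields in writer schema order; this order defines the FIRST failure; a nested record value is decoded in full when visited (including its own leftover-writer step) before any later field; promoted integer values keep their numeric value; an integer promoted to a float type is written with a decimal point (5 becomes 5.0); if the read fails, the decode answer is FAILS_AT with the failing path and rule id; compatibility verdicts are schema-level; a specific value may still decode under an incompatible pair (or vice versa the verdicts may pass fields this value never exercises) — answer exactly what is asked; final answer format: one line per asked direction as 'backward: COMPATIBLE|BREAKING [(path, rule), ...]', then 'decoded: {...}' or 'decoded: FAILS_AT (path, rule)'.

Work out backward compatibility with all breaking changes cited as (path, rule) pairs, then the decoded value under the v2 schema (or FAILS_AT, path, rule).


backward: COMPATIBLE []; decoded: {"score": 0.0, "verified": true, "checksum": null}

arrows below run writer -> reader for User
backward for User (reader v2, writer v1):
  score: paired with writer latitude (float64 -> float64; writer required)
  verified: paired with writer verified (bool -> bool; writer optional)
  checksum: paired with writer checksum (bytes -> bytes; writer optional)
  price (writer side), unknown to reader
  => backward: COMPATIBLE
migrating the User value to v2:
  score := 0.0 (from writer latitude)
  verified := true
  checksum := null (absent, optional -> null)
  writer price: unknown -> dropped
  => decoded: {"score": 0.0, "verified": true, "checksum": null}
checking off the User differences that do not matter here:
  field checksum in record User: default set to 0x00 -> inert for the asked User verdict: nothing fires


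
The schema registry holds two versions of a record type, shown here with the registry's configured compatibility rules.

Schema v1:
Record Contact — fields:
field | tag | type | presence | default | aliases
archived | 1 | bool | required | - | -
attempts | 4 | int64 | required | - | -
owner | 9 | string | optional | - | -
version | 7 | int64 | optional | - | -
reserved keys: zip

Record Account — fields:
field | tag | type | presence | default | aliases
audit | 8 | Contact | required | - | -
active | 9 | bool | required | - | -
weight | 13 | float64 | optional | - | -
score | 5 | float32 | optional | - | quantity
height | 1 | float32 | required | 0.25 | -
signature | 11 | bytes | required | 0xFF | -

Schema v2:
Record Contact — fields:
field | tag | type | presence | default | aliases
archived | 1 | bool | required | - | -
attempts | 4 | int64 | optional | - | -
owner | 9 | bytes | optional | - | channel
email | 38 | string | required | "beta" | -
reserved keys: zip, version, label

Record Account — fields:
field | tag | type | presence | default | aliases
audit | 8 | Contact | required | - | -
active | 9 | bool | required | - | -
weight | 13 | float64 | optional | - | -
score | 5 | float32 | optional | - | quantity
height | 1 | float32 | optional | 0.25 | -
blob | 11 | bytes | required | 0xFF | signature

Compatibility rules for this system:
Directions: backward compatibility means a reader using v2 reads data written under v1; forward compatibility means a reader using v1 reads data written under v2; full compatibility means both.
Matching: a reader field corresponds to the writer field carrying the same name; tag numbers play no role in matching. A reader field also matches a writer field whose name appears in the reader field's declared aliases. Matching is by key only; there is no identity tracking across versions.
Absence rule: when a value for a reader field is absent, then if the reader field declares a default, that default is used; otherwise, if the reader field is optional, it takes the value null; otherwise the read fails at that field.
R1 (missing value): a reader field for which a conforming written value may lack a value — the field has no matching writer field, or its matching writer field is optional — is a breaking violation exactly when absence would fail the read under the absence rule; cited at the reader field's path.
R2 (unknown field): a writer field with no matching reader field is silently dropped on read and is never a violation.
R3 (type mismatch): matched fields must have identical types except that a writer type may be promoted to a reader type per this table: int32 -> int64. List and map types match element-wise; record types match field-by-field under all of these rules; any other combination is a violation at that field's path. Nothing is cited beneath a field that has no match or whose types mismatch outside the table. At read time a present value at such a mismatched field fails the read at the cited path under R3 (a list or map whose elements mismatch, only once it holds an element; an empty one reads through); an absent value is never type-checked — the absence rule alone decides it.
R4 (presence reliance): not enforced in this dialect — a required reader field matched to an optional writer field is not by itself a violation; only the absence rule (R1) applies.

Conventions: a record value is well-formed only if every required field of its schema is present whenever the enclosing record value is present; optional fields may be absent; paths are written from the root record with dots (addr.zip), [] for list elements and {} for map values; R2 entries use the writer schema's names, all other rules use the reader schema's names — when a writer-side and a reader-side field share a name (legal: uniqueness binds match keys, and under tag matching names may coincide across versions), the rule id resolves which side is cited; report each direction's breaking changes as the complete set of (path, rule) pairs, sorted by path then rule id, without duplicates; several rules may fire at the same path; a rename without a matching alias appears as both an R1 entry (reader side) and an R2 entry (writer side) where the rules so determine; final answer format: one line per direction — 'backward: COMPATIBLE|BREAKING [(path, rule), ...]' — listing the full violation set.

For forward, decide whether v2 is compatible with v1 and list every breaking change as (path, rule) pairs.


forward: BREAKING [(audit.attempts, R1), (audit.owner, R3)]

each type pair in Account: writer, then reader
checking forward for Account: reader v1 against writer v2:
  audit: Contact -> Contact, writer required; from audit
  active: bool -> bool, writer required; from active
  weight: float64 -> float64, writer optional; from weight
  score: float32 -> float32, writer optional; from score
  height: float32 -> float32, writer optional; from height
  signature: no writer-side match
  leftover writer field: blob
  audit.archived: bool -> bool, writer required; from audit.archived
  audit.attempts: int64 -> int64, writer optional; from audit.attempts
  audit.owner: bytes -> string, writer optional; from audit.owner
  audit.version: no writer-side match
  leftover writer field: audit.email
  violation R1 at audit.attempts
  violation R3 at audit.owner
  => forward verdict for Account: BREAKING, 2 violation(s)
diffs on Account not affecting the asked answer:
  field height in record Account: required changed to optional -> no rule fires on it in Account's dialect; the asked verdict holds
  added field email to record Contact: required string, tag 38, default "beta" (in v2 it sits last) -> no rule fires on it in Account's dialect; the asked verdict holds
  renamed field signature to blob in record Account (alias signature declared on the renamed field) -> no rule fires on it in Account's dialect; the asked verdict holds
  removed field version from record Contact (its key "version" joins the reserved list) -> no rule fires on it in Account's dialect; the asked verdict holds


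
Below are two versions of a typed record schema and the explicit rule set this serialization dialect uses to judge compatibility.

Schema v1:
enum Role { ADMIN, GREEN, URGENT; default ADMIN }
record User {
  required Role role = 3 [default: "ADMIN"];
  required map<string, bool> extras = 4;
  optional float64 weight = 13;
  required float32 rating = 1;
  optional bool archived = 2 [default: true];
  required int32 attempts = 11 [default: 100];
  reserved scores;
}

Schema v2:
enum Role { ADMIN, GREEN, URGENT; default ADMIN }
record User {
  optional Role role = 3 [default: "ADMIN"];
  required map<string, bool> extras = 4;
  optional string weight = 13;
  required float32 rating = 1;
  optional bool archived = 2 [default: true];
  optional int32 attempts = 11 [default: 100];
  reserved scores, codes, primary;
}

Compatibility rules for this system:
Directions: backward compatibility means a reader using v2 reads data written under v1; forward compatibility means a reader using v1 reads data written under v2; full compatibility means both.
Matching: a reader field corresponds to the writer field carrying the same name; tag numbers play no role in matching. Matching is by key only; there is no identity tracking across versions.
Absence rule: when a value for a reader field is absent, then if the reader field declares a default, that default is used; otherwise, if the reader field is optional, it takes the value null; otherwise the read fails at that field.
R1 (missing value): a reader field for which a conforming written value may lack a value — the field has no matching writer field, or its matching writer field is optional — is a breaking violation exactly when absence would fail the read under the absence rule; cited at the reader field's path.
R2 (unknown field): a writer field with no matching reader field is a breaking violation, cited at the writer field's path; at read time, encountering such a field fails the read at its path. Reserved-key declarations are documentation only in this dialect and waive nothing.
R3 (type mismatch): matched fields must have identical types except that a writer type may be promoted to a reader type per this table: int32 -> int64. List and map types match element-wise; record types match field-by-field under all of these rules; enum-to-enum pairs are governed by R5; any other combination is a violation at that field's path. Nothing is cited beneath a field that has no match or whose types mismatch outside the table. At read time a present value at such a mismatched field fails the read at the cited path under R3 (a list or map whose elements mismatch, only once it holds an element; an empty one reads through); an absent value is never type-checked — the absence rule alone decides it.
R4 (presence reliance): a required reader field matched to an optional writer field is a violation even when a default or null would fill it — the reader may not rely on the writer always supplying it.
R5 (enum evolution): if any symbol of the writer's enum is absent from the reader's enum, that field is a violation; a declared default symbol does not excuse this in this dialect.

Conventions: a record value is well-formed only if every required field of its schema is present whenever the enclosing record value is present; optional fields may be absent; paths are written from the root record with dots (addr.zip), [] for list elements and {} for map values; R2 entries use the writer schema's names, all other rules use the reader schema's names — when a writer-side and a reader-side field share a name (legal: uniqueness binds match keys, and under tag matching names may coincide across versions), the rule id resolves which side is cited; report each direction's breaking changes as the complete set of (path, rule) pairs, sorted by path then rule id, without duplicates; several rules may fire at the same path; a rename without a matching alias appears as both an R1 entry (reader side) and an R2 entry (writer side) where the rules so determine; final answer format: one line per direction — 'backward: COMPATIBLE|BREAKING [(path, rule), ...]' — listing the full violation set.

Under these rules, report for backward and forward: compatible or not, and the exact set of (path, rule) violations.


arrows below run writer -> reader for User
backward pass over User, reader schema v2, writer schema v1:
  role: paired with writer role (Role -> Role; writer required)
  extras: paired with writer extras (map<string, bool> -> map<string, bool>; writer required)
  weight: paired with writer weight (float64 -> string; writer optional)
  rating: paired with writer rating (float32 -> float32; writer required)
  archived: paired with writer archived (bool -> bool; writer optional)
  attempts: paired with writer attempts (int32 -> int32; writer required)
  violation R3 at weight
  => backward: BREAKING (1)
forward pass over User, reader schema v1, writer schema v2:
  role: paired with writer role (Role -> Role; writer optional)
  extras: paired with writer extras (map<string, bool> -> map<string, bool>; writer required)
  weight: paired with writer weight (string -> float64; writer optional)
  rating: paired with writer rating (float32 -> float32; writer required)
  archived: paired with writer archived (bool -> bool; writer optional)
  attempts: paired with writer attempts (int32 -> int32; writer optional)
  violation R4 at attempts
  violation R4 at role
  violation R3 at weight
  => forward: BREAKING (3)

backward: BREAKING [(weight, R3)]; forward: BREAKING [(attempts, R4), (role, R4), (weight, R3)]


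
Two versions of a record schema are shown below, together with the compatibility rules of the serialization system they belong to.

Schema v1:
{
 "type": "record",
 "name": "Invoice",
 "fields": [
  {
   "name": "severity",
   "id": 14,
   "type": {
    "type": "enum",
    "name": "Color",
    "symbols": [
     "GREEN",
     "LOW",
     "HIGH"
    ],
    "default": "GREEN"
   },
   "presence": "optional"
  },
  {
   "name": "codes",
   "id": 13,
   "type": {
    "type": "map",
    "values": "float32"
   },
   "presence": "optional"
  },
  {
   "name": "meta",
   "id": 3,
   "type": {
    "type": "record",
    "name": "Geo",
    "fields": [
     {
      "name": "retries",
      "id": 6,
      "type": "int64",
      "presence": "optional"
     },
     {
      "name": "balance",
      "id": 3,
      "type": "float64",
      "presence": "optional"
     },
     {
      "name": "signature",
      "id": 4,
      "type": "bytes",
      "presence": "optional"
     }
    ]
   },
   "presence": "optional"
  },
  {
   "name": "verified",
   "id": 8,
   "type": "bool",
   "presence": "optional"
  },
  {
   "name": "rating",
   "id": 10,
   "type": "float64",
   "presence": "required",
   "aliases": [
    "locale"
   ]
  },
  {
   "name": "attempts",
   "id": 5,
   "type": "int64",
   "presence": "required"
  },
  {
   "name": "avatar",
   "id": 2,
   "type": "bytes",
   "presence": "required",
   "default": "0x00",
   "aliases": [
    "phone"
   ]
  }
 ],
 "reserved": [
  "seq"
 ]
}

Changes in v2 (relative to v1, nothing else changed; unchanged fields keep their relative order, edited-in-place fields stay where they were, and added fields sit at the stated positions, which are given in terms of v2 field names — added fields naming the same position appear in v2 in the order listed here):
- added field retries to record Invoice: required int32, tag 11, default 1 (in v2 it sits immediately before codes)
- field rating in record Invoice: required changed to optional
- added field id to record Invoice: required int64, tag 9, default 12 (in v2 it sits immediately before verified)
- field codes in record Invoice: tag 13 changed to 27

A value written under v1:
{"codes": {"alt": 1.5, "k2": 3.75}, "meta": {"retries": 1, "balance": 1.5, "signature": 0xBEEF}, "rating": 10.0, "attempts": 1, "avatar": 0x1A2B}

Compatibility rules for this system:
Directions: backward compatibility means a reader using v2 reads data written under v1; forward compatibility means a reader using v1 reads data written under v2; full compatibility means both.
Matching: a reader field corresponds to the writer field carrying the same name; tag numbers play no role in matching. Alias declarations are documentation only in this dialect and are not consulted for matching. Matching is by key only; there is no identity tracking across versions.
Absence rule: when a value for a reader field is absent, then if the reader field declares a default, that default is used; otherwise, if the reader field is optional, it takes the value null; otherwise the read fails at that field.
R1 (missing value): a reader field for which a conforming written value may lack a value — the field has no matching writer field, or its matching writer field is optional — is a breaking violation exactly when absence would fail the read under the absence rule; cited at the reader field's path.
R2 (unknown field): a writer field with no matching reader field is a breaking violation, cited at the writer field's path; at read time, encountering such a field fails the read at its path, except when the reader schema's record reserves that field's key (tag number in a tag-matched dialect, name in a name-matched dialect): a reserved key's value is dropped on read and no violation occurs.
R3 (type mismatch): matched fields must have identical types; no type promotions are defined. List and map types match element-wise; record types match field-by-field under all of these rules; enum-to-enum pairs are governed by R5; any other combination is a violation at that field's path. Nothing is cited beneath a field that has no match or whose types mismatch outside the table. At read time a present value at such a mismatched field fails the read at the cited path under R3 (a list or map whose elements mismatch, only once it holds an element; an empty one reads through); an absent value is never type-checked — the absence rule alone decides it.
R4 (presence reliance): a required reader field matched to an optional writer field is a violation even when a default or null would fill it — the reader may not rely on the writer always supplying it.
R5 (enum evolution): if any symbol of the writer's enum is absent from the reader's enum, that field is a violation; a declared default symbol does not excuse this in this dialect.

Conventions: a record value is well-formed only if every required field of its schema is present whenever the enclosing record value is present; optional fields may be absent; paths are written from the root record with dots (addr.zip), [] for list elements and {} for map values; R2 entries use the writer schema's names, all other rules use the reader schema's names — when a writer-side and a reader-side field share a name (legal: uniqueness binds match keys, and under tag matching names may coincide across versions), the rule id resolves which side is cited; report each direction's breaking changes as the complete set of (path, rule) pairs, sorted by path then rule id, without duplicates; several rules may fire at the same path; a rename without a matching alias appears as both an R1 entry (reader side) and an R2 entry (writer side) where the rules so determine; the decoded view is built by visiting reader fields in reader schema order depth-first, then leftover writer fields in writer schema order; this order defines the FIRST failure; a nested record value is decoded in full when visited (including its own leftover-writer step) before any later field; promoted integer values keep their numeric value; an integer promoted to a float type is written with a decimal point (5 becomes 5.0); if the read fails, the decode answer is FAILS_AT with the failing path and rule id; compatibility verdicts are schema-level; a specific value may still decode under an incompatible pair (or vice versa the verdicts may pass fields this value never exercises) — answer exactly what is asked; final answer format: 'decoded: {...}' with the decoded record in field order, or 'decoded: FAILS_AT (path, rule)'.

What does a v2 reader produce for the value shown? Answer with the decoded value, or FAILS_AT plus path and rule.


decoded: {"severity": null, "retries": 1, "codes": {"alt": 1.5, "k2": 3.75}, "meta": {"retries": 1, "balance": 1.5, "signature": 0xBEEF}, "id": 12, "verified": null, "rating": 10.0, "attempts": 1, "avatar": 0x1A2B}

each type pair in Invoice: writer, then reader
decode (reader v2):
  severity := null (missing; optional => null)
  retries := 1 (missing; default applied)
  codes := {"alt": 1.5, "k2": 3.75}
  meta.retries := 1
  meta.balance := 1.5
  meta.signature := 0xBEEF
  id := 12 (missing; default applied)
  verified := null (missing; optional => null)
  rating := 10.0
  attempts := 1
  avatar := 0x1A2B
  => decoded: {"severity": null, "retries": 1, "codes": {"alt": 1.5, "k2": 3.75}, "meta": {"retries": 1, "balance": 1.5, "signature": 0xBEEF}, "id": 12, "verified": null, "rating": 10.0, "attempts": 1, "avatar": 0x1A2B}
remaining Invoice differences; none change what is asked:
  field rating in record Invoice: required changed to optional -> shifts the Invoice verdicts, not this decode
  field codes in record Invoice: tag 13 changed to 27 -> triggers nothing under the printed rules; the Invoice answer is the same either way


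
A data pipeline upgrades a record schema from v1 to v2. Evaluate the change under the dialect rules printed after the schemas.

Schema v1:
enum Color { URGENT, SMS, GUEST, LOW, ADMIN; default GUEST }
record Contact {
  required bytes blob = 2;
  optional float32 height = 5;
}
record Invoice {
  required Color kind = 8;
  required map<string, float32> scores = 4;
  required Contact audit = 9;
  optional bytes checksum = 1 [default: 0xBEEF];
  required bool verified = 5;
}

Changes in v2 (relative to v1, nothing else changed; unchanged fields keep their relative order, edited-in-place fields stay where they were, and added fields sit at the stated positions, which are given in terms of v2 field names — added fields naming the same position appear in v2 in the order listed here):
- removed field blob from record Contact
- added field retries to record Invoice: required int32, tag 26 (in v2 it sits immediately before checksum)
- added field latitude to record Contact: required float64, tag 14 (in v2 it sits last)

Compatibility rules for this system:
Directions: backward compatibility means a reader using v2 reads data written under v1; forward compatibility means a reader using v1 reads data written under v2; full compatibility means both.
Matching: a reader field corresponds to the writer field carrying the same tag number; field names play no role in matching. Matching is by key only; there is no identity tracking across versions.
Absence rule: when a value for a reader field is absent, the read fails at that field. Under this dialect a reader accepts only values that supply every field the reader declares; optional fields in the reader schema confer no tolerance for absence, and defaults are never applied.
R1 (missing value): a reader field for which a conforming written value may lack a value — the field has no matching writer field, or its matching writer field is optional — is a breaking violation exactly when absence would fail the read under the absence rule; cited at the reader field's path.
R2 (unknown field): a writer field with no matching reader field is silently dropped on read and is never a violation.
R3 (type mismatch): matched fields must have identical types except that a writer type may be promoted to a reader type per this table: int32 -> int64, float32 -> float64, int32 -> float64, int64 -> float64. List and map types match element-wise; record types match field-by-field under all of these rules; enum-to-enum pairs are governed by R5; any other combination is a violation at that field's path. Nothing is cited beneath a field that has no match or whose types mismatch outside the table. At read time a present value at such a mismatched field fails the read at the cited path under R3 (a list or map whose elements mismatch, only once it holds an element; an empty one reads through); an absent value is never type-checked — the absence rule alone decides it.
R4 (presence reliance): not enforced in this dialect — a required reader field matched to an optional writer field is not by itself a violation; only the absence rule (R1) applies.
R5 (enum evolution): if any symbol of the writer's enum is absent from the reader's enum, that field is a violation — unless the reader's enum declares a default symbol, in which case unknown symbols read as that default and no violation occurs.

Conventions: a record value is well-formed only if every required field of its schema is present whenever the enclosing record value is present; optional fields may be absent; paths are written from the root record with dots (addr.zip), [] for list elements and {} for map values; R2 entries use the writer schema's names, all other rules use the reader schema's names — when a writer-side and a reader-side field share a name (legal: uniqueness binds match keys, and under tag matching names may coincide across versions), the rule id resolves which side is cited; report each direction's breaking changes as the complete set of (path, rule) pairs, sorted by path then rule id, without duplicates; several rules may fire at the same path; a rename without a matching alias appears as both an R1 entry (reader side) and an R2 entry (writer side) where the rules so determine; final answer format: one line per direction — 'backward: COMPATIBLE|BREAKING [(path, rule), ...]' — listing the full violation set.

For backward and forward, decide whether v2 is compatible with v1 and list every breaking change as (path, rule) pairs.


backward: BREAKING [(audit.height, R1), (audit.latitude, R1), (checksum, R1), (retries, R1)]; forward: BREAKING [(audit.blob, R1), (audit.height, R1), (checksum, R1)]

in Invoice below, arrows point writer -> reader
checking backward for Invoice: reader v2 against writer v1:
  Color -> Color, writer required: kind aligns to kind
  map<string, float32> -> map<string, float32>, writer required: scores aligns to scores
  Contact -> Contact, writer required: audit aligns to audit
  retries: no writer match
  bytes -> bytes, writer optional: checksum aligns to checksum
  bool -> bool, writer required: verified aligns to verified
  float32 -> float32, writer optional: audit.height aligns to audit.height
  audit.latitude: no writer match
  writer audit.blob: unknown to reader
  breaking: (audit.height, R1)
  breaking: (audit.latitude, R1)
  breaking: (checksum, R1)
  breaking: (retries, R1)
  => backward verdict for Invoice: BREAKING, 4 violation(s)
checking forward for Invoice: reader v1 against writer v2:
  Color -> Color, writer required: kind aligns to kind
  map<string, float32> -> map<string, float32>, writer required: scores aligns to scores
  Contact -> Contact, writer required: audit aligns to audit
  bytes -> bytes, writer optional: checksum aligns to checksum
  bool -> bool, writer required: verified aligns to verified
  writer retries: unknown to reader
  audit.blob: no writer match
  float32 -> float32, writer optional: audit.height aligns to audit.height
  writer audit.latitude: unknown to reader
  breaking: (audit.blob, R1)
  breaking: (audit.height, R1)
  breaking: (checksum, R1)
  => forward verdict for Invoice: BREAKING, 3 violation(s)


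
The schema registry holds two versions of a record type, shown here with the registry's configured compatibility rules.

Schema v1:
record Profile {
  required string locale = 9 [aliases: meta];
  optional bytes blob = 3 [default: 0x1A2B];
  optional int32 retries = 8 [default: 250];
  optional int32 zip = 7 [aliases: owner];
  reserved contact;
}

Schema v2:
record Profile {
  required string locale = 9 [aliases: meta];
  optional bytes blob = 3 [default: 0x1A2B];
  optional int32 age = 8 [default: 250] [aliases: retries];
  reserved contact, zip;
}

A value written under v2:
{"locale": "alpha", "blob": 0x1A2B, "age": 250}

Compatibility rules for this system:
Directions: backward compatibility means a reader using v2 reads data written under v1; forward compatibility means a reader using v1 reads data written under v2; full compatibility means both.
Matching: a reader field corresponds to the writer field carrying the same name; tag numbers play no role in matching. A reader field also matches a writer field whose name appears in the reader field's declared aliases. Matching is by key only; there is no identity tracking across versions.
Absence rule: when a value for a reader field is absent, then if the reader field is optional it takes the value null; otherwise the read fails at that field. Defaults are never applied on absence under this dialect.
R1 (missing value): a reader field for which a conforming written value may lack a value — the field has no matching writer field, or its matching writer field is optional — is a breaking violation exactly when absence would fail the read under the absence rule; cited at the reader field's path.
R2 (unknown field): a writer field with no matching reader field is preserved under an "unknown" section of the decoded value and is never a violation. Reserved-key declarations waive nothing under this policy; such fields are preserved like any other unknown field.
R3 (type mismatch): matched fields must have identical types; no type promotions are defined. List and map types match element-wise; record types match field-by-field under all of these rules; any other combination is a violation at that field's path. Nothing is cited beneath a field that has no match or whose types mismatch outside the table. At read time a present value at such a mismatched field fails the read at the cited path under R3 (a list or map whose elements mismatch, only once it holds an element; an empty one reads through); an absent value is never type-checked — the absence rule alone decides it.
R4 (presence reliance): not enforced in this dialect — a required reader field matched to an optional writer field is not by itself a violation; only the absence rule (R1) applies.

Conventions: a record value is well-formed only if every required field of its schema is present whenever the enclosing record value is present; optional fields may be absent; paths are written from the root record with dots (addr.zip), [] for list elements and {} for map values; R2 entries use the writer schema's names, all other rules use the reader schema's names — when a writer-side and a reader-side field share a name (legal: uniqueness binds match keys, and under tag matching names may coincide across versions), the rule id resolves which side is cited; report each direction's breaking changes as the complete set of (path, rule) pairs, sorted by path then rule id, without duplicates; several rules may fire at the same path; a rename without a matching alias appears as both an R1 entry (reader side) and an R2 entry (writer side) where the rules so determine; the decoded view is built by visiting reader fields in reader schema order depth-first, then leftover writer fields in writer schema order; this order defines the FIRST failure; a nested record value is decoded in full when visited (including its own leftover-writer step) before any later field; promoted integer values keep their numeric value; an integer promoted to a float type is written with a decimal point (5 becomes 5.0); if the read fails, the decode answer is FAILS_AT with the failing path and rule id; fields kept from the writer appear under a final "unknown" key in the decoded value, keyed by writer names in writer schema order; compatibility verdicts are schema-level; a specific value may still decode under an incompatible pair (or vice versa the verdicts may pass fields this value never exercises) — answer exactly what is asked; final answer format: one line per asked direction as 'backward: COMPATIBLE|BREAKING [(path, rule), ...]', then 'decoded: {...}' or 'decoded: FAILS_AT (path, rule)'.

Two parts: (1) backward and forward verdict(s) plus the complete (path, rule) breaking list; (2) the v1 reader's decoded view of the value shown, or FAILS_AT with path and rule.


in Profile below, arrows point writer -> reader
backward pass over Profile, reader schema v2, writer schema v1:
  string -> string, writer required: locale aligns to locale
  bytes -> bytes, writer optional: blob aligns to blob
  int32 -> int32, writer optional: age aligns to retries
  writer zip: unknown to reader
  => backward: COMPATIBLE
forward pass over Profile, reader schema v1, writer schema v2:
  string -> string, writer required: locale aligns to locale
  bytes -> bytes, writer optional: blob aligns to blob
  retries has no writer counterpart
  zip has no writer counterpart
  writer age: unknown to reader
  => forward: COMPATIBLE
migrating the Profile value to v1:
  locale := "alpha"
  blob := 0x1A2B
  retries := null (absent, optional -> null)
  zip := null (absent, optional -> null)
  writer age: kept under "unknown"
  => decoded: {"locale": "alpha", "blob": 0x1A2B, "retries": null, "zip": null, "unknown": {"age": 250}}

backward: COMPATIBLE []; forward: COMPATIBLE []; decoded: {"locale": "alpha", "blob": 0x1A2B, "retries": null, "zip": null, "unknown": {"age": 250}}
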